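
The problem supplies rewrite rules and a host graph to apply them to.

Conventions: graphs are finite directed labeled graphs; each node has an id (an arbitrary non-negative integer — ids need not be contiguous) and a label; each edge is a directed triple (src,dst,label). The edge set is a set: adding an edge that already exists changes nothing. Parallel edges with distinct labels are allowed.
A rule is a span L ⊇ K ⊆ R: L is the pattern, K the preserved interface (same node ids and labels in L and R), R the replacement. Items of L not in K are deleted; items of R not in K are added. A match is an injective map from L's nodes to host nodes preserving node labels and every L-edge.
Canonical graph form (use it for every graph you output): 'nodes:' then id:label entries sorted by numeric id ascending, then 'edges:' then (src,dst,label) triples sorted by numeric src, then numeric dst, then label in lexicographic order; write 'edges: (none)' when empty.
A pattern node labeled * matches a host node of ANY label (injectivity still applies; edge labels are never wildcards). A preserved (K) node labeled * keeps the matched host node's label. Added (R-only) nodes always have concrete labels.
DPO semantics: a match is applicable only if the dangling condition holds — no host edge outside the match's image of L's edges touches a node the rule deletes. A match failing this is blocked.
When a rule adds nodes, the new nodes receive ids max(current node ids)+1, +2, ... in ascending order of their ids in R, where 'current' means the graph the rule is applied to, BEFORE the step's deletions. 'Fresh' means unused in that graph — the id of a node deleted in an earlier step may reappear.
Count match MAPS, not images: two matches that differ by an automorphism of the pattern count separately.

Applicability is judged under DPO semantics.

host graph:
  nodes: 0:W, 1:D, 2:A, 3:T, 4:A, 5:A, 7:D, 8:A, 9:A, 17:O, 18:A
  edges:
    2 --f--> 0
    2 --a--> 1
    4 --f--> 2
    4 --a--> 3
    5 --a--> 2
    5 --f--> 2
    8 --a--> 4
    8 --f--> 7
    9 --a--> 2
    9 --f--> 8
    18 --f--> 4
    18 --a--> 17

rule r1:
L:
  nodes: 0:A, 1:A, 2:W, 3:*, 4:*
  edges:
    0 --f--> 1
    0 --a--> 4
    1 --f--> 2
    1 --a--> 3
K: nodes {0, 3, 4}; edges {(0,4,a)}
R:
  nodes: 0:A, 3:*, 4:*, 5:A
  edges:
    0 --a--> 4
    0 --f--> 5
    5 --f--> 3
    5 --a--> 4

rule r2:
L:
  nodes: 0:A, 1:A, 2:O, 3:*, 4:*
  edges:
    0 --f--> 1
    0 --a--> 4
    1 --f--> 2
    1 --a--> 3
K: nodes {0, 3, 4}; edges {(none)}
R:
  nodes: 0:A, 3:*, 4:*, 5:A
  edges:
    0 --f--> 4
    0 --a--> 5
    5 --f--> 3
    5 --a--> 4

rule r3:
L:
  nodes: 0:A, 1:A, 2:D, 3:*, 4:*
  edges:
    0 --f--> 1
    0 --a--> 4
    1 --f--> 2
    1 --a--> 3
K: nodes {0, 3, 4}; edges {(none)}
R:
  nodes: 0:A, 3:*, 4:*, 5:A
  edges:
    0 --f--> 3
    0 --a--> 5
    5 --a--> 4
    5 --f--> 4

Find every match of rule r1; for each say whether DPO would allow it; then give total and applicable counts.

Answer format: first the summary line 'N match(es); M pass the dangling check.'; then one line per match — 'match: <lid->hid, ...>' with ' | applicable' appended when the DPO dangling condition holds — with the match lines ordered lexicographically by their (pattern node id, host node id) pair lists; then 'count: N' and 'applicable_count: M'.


1 match(es); 0 pass the dangling check.
match: 0->4, 1->2, 2->0, 3->1, 4->3
count: 1
applicable_count: 0


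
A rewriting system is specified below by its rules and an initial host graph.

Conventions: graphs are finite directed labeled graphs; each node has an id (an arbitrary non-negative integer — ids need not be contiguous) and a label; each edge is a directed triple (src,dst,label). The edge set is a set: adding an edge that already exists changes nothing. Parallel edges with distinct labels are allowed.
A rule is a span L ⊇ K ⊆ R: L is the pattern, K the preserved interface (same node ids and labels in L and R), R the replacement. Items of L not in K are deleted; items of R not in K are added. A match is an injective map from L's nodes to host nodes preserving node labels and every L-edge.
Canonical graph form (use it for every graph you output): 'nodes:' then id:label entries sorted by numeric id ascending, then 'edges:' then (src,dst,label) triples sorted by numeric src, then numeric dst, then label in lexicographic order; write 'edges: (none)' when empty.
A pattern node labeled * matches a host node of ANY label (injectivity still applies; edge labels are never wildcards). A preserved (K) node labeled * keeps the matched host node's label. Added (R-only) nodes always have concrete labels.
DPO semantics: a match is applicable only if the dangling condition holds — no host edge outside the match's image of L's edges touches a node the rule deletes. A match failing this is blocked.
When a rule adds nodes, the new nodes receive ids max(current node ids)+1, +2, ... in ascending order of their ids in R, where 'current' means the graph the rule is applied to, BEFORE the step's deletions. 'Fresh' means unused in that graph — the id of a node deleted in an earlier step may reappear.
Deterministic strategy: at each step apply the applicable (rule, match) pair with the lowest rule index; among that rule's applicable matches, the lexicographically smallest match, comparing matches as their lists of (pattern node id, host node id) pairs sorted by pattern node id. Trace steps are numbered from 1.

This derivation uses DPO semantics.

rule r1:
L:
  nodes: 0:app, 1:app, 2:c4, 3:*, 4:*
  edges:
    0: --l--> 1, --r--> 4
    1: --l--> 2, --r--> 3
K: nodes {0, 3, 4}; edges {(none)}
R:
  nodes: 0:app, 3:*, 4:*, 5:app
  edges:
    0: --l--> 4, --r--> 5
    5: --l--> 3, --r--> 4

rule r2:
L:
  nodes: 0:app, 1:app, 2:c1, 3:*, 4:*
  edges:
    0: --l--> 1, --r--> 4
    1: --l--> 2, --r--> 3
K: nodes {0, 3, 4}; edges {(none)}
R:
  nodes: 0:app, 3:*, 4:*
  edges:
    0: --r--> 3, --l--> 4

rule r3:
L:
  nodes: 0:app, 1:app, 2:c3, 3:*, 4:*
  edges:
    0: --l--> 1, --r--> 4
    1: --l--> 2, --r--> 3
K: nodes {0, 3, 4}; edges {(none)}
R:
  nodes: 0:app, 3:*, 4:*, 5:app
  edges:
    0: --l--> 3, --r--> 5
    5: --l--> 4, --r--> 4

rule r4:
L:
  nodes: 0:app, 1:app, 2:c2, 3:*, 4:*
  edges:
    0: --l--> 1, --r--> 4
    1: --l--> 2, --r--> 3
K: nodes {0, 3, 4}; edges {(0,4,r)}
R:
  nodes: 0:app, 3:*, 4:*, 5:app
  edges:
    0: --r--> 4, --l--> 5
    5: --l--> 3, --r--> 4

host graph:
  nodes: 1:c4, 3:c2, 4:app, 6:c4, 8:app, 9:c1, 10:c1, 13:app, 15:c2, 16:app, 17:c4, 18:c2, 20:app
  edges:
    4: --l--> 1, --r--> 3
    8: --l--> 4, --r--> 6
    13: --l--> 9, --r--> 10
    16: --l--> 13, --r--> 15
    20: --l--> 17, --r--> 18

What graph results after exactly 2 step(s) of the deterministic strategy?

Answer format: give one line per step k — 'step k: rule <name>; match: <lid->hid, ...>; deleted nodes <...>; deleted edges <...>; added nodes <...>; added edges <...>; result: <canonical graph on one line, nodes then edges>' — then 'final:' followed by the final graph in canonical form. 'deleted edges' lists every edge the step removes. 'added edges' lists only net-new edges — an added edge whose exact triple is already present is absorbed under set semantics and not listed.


step 1: rule r1; match: 0->8, 1->4, 2->1, 3->3, 4->6; deleted nodes 1, 4; deleted edges (4,1,l); (4,3,r); (8,4,l); (8,6,r); added nodes 21; added edges (8,6,l); (8,21,r); (21,3,l); (21,6,r); result: nodes: 3:c2, 6:c4, 8:app, 9:c1, 10:c1, 13:app, 15:c2, 16:app, 17:c4, 18:c2, 20:app, 21:app edges: (8,6,l); (8,21,r); (13,9,l); (13,10,r); (16,13,l); (16,15,r); (20,17,l); (20,18,r); (21,3,l); (21,6,r)
step 2: rule r2; match: 0->16, 1->13, 2->9, 3->10, 4->15; deleted nodes 9, 13; deleted edges (13,9,l); (13,10,r); (16,13,l); (16,15,r); added nodes (none); added edges (16,10,r); (16,15,l); result: nodes: 3:c2, 6:c4, 8:app, 10:c1, 15:c2, 16:app, 17:c4, 18:c2, 20:app, 21:app edges: (8,6,l); (8,21,r); (16,10,r); (16,15,l); (20,17,l); (20,18,r); (21,3,l); (21,6,r)
final:
nodes: 3:c2, 6:c4, 8:app, 10:c1, 15:c2, 16:app, 17:c4, 18:c2, 20:app, 21:app
edges: (8,6,l); (8,21,r); (16,10,r); (16,15,l); (20,17,l); (20,18,r); (21,3,l); (21,6,r)


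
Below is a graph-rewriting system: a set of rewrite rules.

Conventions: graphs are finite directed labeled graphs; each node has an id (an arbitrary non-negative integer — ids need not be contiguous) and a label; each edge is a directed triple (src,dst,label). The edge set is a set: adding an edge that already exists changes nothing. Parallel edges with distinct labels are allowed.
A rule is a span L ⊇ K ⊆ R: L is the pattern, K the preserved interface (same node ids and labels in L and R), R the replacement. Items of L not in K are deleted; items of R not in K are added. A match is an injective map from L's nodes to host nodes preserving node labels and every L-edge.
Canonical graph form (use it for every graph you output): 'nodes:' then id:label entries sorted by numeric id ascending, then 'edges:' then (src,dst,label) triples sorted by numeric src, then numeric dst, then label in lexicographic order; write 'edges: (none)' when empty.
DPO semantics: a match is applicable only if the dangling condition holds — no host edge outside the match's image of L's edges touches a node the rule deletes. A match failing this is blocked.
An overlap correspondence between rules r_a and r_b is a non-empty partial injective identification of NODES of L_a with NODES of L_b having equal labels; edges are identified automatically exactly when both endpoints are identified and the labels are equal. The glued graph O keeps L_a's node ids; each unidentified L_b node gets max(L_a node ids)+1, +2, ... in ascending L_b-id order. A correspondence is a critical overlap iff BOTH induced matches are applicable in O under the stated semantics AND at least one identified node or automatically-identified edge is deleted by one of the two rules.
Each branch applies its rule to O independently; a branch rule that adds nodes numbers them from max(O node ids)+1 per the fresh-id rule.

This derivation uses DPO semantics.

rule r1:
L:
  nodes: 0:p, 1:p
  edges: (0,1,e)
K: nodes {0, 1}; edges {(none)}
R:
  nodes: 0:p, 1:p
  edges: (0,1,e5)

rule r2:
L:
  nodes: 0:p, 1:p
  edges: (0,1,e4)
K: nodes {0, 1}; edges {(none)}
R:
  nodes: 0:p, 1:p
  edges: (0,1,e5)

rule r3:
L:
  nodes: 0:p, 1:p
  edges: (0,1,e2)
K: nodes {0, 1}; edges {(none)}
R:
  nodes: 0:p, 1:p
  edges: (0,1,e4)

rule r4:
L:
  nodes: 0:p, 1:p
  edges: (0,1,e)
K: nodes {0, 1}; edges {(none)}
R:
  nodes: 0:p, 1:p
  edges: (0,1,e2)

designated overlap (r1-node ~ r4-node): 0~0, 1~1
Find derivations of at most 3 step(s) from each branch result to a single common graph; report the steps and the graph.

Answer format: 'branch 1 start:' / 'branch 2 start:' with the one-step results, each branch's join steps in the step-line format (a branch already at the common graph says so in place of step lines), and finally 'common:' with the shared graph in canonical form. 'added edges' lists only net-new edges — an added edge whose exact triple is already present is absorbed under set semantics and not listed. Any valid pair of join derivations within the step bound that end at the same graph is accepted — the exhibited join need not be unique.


branch 1 start:
nodes: 0:p, 1:p
edges: (0,1,e5)
branch 2 start:
nodes: 0:p, 1:p
edges: (0,1,e2)
branch 1: already at the common graph (0 steps)
branch 2 step 1: rule r3; match: 0->0, 1->1; deleted nodes (none); deleted edges (0,1,e2); added nodes (none); added edges (0,1,e4); result: nodes: 0:p, 1:p edges: (0,1,e4)
branch 2 step 2: rule r2; match: 0->0, 1->1; deleted nodes (none); deleted edges (0,1,e4); added nodes (none); added edges (0,1,e5); result: nodes: 0:p, 1:p edges: (0,1,e5)
common:
nodes: 0:p, 1:p
edges: (0,1,e5)


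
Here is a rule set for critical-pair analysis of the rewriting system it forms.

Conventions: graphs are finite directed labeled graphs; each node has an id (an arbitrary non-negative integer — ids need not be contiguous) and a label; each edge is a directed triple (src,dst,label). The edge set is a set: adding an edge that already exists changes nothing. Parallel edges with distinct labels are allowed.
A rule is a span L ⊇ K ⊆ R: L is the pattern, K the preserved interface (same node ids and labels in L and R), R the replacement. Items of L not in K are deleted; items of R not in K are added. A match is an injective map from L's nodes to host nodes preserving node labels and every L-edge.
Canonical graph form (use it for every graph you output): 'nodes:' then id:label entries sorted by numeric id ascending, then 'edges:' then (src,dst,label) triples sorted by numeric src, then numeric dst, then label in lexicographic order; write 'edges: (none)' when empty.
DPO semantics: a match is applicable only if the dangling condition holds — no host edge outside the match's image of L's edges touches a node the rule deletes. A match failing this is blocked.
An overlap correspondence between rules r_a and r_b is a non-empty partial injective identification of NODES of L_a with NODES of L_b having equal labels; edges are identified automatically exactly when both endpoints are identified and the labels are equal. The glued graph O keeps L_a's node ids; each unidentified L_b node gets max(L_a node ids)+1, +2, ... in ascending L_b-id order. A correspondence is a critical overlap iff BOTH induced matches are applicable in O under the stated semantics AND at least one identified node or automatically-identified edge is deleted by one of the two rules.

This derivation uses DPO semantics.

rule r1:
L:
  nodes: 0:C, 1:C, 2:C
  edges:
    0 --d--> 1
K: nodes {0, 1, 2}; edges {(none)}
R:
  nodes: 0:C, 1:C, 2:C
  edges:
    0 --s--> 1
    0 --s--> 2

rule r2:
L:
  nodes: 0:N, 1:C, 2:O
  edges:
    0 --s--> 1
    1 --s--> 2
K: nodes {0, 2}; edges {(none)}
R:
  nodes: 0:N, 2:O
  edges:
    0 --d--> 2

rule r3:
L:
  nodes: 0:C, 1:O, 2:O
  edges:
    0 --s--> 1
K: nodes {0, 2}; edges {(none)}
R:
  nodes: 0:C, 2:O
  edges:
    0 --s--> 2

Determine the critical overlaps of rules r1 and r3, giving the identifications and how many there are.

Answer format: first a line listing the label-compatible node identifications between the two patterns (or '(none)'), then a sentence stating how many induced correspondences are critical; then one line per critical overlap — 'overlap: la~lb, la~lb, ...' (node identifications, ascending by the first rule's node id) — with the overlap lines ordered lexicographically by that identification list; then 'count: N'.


label-compatible node identifications between L(r1) and L(r3): 0~0, 1~0, 2~0
0 of the induced correspondences are critical overlaps of r1 and r3.
count: 0


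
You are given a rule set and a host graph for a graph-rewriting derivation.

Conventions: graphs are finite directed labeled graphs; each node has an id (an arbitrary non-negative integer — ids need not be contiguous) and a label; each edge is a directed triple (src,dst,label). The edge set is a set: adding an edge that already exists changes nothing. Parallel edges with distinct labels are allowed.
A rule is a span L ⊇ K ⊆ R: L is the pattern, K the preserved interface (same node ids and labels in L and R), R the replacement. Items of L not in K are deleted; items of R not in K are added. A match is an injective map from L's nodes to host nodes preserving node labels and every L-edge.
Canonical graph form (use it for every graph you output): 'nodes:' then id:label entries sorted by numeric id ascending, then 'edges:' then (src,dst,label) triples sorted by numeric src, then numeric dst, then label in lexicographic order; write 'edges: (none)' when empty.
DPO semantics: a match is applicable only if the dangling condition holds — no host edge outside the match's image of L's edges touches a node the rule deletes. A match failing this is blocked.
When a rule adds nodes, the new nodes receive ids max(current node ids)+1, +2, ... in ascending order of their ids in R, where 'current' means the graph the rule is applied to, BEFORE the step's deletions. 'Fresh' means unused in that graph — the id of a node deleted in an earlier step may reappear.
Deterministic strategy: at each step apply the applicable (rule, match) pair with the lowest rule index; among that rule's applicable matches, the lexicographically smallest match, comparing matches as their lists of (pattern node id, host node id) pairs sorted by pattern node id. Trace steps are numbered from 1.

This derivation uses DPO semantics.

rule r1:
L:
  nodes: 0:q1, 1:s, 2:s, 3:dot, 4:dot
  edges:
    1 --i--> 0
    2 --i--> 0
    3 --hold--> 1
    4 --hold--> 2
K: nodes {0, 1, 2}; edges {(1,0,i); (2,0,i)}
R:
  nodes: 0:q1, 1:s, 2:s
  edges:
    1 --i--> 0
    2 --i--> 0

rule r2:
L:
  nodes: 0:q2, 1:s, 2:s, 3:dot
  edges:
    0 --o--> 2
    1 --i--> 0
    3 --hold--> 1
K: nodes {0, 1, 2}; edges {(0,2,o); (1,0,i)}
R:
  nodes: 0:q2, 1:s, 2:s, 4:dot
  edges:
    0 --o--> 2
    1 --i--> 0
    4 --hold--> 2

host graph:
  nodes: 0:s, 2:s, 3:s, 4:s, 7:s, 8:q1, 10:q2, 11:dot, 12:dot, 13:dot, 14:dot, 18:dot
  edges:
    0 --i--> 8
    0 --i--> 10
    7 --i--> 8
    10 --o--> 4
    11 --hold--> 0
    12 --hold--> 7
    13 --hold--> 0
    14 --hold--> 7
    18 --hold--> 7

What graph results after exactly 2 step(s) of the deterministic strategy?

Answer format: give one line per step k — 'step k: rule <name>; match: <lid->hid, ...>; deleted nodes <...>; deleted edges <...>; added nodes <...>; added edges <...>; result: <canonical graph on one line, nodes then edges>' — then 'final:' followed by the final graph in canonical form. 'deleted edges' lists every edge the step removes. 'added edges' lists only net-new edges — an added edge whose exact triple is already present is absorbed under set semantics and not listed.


step 1: rule r1; match: 0->8, 1->0, 2->7, 3->11, 4->12; deleted nodes 11, 12; deleted edges (11,0,hold); (12,7,hold); added nodes (none); added edges (none); result: nodes: 0:s, 2:s, 3:s, 4:s, 7:s, 8:q1, 10:q2, 13:dot, 14:dot, 18:dot edges: (0,8,i); (0,10,i); (7,8,i); (10,4,o); (13,0,hold); (14,7,hold); (18,7,hold)
step 2: rule r1; match: 0->8, 1->0, 2->7, 3->13, 4->14; deleted nodes 13, 14; deleted edges (13,0,hold); (14,7,hold); added nodes (none); added edges (none); result: nodes: 0:s, 2:s, 3:s, 4:s, 7:s, 8:q1, 10:q2, 18:dot edges: (0,8,i); (0,10,i); (7,8,i); (10,4,o); (18,7,hold)
final:
nodes: 0:s, 2:s, 3:s, 4:s, 7:s, 8:q1, 10:q2, 18:dot
edges: (0,8,i); (0,10,i); (7,8,i); (10,4,o); (18,7,hold)


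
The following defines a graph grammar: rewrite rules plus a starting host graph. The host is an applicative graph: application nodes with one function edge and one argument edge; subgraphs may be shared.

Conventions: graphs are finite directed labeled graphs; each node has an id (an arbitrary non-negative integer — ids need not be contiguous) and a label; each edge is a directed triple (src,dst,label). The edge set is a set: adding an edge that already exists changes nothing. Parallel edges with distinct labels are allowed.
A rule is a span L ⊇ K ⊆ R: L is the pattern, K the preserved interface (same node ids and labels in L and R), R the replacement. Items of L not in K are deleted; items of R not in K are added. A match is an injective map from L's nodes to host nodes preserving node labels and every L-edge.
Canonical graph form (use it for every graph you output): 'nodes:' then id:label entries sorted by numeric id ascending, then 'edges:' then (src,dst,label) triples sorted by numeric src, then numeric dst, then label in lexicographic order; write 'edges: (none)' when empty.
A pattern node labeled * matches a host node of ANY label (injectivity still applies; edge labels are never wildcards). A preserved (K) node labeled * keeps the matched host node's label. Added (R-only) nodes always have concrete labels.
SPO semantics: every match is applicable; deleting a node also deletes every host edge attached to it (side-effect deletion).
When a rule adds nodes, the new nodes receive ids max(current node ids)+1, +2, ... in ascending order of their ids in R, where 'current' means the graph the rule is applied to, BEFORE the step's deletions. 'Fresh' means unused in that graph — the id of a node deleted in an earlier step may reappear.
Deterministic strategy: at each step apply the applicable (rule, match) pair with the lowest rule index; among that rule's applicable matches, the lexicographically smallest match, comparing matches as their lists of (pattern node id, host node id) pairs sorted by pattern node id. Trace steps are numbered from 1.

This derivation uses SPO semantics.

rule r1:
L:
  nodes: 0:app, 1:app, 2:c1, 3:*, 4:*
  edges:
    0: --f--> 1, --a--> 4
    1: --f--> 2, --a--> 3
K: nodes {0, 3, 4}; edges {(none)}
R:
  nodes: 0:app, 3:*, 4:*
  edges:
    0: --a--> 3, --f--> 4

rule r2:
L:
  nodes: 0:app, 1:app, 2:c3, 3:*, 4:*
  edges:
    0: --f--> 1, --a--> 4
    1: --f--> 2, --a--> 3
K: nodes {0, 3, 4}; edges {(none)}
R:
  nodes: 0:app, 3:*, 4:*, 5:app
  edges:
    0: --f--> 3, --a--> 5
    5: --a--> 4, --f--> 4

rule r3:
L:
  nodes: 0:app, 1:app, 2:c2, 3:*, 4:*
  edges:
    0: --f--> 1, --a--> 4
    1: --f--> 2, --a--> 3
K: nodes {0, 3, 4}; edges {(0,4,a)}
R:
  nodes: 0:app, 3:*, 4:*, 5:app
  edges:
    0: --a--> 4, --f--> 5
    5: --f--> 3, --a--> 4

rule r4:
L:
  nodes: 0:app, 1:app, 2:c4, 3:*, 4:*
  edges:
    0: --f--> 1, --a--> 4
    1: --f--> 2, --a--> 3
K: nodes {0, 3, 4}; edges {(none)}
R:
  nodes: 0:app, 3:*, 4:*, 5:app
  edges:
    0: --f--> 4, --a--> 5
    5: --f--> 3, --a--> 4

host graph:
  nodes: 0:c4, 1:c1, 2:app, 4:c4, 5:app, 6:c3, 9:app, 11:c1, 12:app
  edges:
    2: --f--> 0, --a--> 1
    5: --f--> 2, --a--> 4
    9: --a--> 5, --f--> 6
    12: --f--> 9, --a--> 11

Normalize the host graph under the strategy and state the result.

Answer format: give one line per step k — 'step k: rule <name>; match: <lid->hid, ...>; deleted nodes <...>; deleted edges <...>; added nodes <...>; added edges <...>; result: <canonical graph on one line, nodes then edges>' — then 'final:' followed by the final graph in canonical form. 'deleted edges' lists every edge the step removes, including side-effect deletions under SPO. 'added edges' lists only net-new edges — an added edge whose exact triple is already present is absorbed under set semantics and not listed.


step 1: rule r2; match: 0->12, 1->9, 2->6, 3->5, 4->11; deleted nodes 6, 9; deleted edges (9,5,a); (9,6,f); (12,9,f); (12,11,a); added nodes 13; added edges (12,5,f); (12,13,a); (13,11,a); (13,11,f); result: nodes: 0:c4, 1:c1, 2:app, 4:c4, 5:app, 11:c1, 12:app, 13:app edges: (2,0,f); (2,1,a); (5,2,f); (5,4,a); (12,5,f); (12,13,a); (13,11,a); (13,11,f)
step 2: rule r4; match: 0->5, 1->2, 2->0, 3->1, 4->4; deleted nodes 0, 2; deleted edges (2,0,f); (2,1,a); (5,2,f); (5,4,a); added nodes 14; added edges (5,4,f); (5,14,a); (14,1,f); (14,4,a); result: nodes: 1:c1, 4:c4, 5:app, 11:c1, 12:app, 13:app, 14:app edges: (5,4,f); (5,14,a); (12,5,f); (12,13,a); (13,11,a); (13,11,f); (14,1,f); (14,4,a)
step 3: rule r4; match: 0->12, 1->5, 2->4, 3->14, 4->13; deleted nodes 4, 5; deleted edges (5,4,f); (5,14,a); (12,5,f); (12,13,a); (14,4,a); added nodes 15; added edges (12,13,f); (12,15,a); (15,13,a); (15,14,f); result: nodes: 1:c1, 11:c1, 12:app, 13:app, 14:app, 15:app edges: (12,13,f); (12,15,a); (13,11,a); (13,11,f); (14,1,f); (15,13,a); (15,14,f)
final:
nodes: 1:c1, 11:c1, 12:app, 13:app, 14:app, 15:app
edges: (12,13,f); (12,15,a); (13,11,a); (13,11,f); (14,1,f); (15,13,a); (15,14,f)


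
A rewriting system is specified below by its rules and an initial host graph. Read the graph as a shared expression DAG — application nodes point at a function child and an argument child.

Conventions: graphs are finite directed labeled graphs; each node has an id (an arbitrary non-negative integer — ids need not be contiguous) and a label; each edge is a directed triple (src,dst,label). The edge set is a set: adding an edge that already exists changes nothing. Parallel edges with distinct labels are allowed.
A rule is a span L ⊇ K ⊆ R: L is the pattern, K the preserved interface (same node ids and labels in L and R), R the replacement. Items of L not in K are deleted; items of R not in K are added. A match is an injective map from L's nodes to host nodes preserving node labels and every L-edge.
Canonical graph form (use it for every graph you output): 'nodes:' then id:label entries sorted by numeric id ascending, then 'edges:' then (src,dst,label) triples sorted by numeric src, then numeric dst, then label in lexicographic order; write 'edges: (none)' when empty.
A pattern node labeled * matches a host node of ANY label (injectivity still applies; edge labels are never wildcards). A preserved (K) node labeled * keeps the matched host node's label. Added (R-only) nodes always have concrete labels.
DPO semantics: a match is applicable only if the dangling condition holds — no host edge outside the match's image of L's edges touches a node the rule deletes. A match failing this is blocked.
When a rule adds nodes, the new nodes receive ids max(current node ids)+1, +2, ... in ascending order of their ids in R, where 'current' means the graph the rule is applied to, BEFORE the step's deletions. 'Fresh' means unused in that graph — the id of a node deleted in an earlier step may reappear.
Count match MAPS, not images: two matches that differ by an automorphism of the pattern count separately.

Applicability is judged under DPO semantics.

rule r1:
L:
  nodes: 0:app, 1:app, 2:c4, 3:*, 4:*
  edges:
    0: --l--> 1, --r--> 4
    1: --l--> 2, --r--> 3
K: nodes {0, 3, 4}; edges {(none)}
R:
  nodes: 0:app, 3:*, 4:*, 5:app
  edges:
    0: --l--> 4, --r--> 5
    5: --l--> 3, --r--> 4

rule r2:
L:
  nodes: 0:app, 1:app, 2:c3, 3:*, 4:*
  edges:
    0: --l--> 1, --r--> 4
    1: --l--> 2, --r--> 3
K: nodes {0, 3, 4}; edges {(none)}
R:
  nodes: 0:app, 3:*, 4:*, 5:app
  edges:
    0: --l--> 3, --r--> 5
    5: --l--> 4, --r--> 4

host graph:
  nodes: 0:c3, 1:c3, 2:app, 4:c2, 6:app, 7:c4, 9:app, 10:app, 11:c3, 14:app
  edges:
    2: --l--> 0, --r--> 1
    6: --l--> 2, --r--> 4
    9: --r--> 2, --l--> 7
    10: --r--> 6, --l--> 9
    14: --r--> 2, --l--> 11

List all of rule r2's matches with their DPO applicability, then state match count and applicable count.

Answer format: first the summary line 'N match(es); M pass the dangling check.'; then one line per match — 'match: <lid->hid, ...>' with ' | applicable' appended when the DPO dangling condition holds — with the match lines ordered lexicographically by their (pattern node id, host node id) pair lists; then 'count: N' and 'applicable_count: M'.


1 match(es); 0 pass the dangling check.
match: 0->6, 1->2, 2->0, 3->1, 4->4
count: 1
applicable_count: 0


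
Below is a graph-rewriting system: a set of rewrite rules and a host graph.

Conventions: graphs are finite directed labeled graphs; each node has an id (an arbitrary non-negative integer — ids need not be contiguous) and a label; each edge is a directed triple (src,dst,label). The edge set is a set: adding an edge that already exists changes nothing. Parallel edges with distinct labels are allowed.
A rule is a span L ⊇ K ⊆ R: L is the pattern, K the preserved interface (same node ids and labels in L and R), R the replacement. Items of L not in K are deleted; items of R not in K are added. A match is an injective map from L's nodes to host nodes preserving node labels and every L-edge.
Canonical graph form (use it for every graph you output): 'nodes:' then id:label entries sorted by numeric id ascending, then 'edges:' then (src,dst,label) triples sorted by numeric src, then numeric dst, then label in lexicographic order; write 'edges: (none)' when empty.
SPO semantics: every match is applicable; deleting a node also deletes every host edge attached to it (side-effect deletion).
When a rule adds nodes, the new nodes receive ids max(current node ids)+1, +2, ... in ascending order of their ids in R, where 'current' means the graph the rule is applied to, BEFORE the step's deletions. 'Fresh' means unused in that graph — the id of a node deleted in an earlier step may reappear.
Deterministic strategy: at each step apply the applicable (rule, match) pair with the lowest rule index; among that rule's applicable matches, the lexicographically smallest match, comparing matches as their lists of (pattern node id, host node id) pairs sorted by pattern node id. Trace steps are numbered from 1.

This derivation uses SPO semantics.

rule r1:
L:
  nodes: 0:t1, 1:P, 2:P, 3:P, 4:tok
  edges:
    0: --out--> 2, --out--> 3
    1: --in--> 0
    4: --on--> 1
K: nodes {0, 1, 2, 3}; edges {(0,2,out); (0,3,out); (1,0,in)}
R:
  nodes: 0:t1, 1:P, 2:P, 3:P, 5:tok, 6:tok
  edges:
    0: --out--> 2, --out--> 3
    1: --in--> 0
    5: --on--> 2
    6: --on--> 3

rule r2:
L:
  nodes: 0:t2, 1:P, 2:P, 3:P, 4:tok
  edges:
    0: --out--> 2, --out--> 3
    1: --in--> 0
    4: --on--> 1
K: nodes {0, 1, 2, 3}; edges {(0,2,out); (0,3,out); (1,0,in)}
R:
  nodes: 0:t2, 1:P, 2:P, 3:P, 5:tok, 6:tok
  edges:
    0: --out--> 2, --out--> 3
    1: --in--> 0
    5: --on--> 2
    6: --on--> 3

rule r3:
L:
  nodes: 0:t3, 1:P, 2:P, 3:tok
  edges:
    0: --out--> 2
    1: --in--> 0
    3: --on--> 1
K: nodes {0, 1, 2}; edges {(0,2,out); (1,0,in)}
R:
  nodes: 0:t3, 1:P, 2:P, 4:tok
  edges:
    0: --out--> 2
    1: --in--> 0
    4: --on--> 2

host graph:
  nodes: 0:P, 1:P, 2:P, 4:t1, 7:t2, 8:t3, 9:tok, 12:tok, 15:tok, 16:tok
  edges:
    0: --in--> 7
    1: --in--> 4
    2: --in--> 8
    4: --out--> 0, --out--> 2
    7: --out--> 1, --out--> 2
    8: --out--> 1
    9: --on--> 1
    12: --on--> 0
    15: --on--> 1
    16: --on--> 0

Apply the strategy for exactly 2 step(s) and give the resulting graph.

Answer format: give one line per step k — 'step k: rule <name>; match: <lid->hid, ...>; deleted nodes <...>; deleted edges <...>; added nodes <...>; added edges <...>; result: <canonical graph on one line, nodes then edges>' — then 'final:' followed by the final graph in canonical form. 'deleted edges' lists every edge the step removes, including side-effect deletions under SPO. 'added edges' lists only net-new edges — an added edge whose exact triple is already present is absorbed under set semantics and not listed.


step 1: rule r1; match: 0->4, 1->1, 2->0, 3->2, 4->9; deleted nodes 9; deleted edges (9,1,on); added nodes 17, 18; added edges (17,0,on); (18,2,on); result: nodes: 0:P, 1:P, 2:P, 4:t1, 7:t2, 8:t3, 12:tok, 15:tok, 16:tok, 17:tok, 18:tok edges: (0,7,in); (1,4,in); (2,8,in); (4,0,out); (4,2,out); (7,1,out); (7,2,out); (8,1,out); (12,0,on); (15,1,on); (16,0,on); (17,0,on); (18,2,on)
step 2: rule r1; match: 0->4, 1->1, 2->0, 3->2, 4->15; deleted nodes 15; deleted edges (15,1,on); added nodes 19, 20; added edges (19,0,on); (20,2,on); result: nodes: 0:P, 1:P, 2:P, 4:t1, 7:t2, 8:t3, 12:tok, 16:tok, 17:tok, 18:tok, 19:tok, 20:tok edges: (0,7,in); (1,4,in); (2,8,in); (4,0,out); (4,2,out); (7,1,out); (7,2,out); (8,1,out); (12,0,on); (16,0,on); (17,0,on); (18,2,on); (19,0,on); (20,2,on)
final:
nodes: 0:P, 1:P, 2:P, 4:t1, 7:t2, 8:t3, 12:tok, 16:tok, 17:tok, 18:tok, 19:tok, 20:tok
edges: (0,7,in); (1,4,in); (2,8,in); (4,0,out); (4,2,out); (7,1,out); (7,2,out); (8,1,out); (12,0,on); (16,0,on); (17,0,on); (18,2,on); (19,0,on); (20,2,on)


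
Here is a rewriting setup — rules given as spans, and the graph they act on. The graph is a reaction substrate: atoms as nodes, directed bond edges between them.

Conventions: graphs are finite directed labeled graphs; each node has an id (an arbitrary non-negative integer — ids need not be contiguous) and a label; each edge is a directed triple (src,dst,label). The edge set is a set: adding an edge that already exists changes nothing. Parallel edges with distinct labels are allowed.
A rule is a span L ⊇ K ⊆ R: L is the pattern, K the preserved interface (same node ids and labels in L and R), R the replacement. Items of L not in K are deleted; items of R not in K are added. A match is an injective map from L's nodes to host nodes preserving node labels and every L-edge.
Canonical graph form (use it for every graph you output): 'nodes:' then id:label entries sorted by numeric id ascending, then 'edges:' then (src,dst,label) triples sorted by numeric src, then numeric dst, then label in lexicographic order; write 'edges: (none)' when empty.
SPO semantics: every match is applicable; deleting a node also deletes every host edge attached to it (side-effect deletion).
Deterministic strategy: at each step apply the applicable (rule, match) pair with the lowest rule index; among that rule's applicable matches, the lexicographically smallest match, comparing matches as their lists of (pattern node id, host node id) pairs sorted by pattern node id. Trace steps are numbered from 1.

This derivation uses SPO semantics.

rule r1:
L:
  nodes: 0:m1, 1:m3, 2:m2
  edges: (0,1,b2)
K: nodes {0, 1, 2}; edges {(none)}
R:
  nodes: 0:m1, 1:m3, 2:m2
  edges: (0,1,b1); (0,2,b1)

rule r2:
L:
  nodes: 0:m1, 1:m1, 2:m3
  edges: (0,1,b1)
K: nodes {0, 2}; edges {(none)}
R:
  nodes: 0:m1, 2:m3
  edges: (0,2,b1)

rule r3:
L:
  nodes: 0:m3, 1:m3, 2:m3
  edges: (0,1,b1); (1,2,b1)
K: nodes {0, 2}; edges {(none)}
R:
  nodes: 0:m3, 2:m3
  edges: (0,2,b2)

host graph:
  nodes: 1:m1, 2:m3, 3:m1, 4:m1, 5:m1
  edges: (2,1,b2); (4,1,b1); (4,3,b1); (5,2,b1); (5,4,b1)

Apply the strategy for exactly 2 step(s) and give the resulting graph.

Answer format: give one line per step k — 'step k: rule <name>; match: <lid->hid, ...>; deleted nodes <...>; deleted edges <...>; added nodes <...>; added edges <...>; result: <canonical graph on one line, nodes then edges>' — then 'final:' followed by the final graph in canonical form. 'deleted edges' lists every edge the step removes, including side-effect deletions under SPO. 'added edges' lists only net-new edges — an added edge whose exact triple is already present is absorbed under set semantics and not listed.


step 1: rule r2; match: 0->4, 1->1, 2->2; deleted nodes 1; deleted edges (2,1,b2); (4,1,b1); added nodes (none); added edges (4,2,b1); result: nodes: 2:m3, 3:m1, 4:m1, 5:m1 edges: (4,2,b1); (4,3,b1); (5,2,b1); (5,4,b1)
step 2: rule r2; match: 0->4, 1->3, 2->2; deleted nodes 3; deleted edges (4,3,b1); added nodes (none); added edges (none); result: nodes: 2:m3, 4:m1, 5:m1 edges: (4,2,b1); (5,2,b1); (5,4,b1)
final:
nodes: 2:m3, 4:m1, 5:m1
edges: (4,2,b1); (5,2,b1); (5,4,b1)


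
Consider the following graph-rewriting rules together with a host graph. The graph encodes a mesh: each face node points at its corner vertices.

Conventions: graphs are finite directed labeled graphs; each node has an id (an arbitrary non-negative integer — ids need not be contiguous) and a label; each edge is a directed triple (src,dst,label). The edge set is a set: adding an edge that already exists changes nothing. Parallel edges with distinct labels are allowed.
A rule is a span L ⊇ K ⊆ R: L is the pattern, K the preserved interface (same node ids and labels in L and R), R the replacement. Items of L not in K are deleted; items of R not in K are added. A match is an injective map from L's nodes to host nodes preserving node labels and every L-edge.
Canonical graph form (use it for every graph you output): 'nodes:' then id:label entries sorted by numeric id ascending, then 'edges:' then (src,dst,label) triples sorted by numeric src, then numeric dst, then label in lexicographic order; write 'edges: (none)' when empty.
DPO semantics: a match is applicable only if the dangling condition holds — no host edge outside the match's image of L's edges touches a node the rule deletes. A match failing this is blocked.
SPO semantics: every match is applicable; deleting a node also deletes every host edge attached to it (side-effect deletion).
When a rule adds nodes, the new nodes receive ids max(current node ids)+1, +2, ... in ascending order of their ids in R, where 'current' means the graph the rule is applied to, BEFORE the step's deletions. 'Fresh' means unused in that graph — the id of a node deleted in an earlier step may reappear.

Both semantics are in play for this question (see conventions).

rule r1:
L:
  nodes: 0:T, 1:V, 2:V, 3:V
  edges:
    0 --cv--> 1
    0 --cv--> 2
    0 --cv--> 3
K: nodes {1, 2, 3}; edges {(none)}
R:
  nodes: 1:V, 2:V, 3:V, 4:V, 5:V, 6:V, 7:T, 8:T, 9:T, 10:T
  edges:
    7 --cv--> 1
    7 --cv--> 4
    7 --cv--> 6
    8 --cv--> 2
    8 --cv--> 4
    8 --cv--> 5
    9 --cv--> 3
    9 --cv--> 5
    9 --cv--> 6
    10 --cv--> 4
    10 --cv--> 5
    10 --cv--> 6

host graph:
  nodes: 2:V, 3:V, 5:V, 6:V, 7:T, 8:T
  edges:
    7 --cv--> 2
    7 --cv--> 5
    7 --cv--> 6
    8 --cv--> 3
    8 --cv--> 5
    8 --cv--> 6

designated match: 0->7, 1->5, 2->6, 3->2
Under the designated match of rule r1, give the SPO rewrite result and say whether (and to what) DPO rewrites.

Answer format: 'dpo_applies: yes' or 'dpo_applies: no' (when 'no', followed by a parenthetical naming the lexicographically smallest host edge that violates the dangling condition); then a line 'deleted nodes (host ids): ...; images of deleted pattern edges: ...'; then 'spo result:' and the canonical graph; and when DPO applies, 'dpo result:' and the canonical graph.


dpo_applies: yes
deleted nodes (host ids): 7; images of deleted pattern edges: (7,2,cv); (7,5,cv); (7,6,cv)
spo result:
nodes: 2:V, 3:V, 5:V, 6:V, 8:T, 9:V, 10:V, 11:V, 12:T, 13:T, 14:T, 15:T
edges: (8,3,cv); (8,5,cv); (8,6,cv); (12,5,cv); (12,9,cv); (12,11,cv); (13,6,cv); (13,9,cv); (13,10,cv); (14,2,cv); (14,10,cv); (14,11,cv); (15,9,cv); (15,10,cv); (15,11,cv)
dpo result:
nodes: 2:V, 3:V, 5:V, 6:V, 8:T, 9:V, 10:V, 11:V, 12:T, 13:T, 14:T, 15:T
edges: (8,3,cv); (8,5,cv); (8,6,cv); (12,5,cv); (12,9,cv); (12,11,cv); (13,6,cv); (13,9,cv); (13,10,cv); (14,2,cv); (14,10,cv); (14,11,cv); (15,9,cv); (15,10,cv); (15,11,cv)


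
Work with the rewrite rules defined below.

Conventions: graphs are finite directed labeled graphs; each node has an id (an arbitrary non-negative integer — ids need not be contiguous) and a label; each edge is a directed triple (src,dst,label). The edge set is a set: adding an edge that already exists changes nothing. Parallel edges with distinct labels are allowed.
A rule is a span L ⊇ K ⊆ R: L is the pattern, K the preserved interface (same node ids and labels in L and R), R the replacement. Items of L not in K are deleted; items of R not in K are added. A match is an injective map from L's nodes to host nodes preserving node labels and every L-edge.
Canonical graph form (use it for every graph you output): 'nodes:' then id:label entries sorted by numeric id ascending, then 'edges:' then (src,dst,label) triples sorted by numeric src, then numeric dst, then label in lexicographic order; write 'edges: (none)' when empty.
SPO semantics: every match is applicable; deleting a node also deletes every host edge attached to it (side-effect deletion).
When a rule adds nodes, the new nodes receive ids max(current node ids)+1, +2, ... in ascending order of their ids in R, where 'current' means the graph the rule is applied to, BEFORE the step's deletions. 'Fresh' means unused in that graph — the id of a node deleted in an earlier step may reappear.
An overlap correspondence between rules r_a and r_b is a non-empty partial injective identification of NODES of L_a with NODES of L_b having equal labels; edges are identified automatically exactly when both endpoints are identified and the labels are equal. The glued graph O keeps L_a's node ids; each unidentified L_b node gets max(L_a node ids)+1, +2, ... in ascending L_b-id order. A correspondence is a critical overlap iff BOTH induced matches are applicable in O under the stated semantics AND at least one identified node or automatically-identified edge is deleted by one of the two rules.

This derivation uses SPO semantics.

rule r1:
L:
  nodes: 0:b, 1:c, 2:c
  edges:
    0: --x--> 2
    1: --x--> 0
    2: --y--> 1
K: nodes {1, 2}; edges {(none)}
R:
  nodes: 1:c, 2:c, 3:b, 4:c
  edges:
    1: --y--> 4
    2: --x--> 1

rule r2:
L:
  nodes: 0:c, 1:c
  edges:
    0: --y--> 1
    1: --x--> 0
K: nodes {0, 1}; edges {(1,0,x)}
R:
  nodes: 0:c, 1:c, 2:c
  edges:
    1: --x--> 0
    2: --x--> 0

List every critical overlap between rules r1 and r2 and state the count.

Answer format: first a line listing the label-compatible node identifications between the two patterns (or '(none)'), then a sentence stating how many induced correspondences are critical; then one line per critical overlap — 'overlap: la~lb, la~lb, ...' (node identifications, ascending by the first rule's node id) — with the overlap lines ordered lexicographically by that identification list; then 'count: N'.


label-compatible node identifications between L(r1) and L(r2): 1~0, 1~1, 2~0, 2~1
1 of the induced correspondences is a critical overlap of r1 and r2.
overlap: 1~1, 2~0
count: 1
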